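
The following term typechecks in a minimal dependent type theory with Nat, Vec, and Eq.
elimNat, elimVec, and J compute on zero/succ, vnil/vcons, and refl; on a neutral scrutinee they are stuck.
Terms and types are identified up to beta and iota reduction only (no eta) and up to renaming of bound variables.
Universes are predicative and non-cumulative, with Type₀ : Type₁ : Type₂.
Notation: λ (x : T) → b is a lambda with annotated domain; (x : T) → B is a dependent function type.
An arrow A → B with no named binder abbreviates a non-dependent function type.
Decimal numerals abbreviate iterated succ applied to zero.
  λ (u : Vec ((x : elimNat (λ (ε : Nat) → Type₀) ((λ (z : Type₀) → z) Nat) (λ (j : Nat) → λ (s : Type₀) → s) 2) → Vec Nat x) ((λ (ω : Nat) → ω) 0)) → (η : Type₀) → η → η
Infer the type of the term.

the term's type:
  Vec ((u : Nat) → Vec Nat u) 0 → Type₁


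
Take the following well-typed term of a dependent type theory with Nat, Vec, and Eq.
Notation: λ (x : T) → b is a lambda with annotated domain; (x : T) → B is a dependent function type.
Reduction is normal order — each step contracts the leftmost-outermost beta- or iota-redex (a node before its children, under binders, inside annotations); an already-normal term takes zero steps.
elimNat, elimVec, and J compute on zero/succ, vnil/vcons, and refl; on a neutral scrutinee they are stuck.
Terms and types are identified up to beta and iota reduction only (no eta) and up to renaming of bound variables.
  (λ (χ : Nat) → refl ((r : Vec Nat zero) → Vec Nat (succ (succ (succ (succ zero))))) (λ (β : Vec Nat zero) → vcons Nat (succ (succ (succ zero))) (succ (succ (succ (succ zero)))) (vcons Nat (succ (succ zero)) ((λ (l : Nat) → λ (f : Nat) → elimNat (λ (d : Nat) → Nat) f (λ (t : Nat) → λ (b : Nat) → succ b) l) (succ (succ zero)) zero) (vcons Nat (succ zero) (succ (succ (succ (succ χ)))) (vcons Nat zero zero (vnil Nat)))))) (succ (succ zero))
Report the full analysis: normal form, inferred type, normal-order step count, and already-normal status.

resulting normal form:
  refl ((χ : Vec Nat zero) → Vec Nat (succ (succ (succ (succ zero))))) (λ (r : Vec Nat zero) → vcons Nat (succ (succ (succ zero))) (succ (succ (succ (succ zero)))) (vcons Nat (succ (succ zero)) (succ (succ zero)) (vcons Nat (succ zero) (succ (succ (succ (succ (succ (succ zero)))))) (vcons Nat zero zero (vnil Nat)))))
inferred type:
  Eq ((χ : Vec Nat zero) → Vec Nat (succ (succ (succ (succ zero))))) (λ (r : Vec Nat zero) → vcons Nat (succ (succ (succ zero))) (succ (succ (succ (succ zero)))) (vcons Nat (succ (succ zero)) (succ (succ zero)) (vcons Nat (succ zero) (succ (succ (succ (succ (succ (succ zero)))))) (vcons Nat zero zero (vnil Nat))))) (λ (β : Vec Nat zero) → vcons Nat (succ (succ (succ zero))) (succ (succ (succ (succ zero)))) (vcons Nat (succ (succ zero)) (succ (succ zero)) (vcons Nat (succ zero) (succ (succ (succ (succ (succ (succ zero)))))) (vcons Nat zero zero (vnil Nat)))))
reduction steps (normal order): 10
already normal: no
first contracted redex: a beta-redex


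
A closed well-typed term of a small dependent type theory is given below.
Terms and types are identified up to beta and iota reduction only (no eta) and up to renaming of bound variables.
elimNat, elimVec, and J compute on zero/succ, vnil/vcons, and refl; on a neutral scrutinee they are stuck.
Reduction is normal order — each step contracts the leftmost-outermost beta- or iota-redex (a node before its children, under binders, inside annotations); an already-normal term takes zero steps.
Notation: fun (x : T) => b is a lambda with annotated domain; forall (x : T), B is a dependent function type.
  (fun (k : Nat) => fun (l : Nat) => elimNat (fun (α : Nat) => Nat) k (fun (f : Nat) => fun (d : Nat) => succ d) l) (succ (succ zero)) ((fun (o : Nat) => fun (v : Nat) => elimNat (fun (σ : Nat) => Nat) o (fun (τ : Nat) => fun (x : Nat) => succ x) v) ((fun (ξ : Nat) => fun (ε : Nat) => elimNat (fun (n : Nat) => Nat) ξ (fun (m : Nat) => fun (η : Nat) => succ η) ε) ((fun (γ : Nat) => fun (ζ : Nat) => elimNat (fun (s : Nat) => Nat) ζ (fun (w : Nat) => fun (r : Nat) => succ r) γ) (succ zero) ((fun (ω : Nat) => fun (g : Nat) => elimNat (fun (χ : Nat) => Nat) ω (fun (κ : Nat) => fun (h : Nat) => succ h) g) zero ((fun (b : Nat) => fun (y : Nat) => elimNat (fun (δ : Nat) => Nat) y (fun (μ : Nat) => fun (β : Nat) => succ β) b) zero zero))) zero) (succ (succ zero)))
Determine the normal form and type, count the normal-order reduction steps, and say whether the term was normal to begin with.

reduced normal form:
  succ (succ (succ (succ (succ zero))))
the term's type:
  Nat
reduction steps (normal order): 36
term was already normal: no
first redex: a beta-redex


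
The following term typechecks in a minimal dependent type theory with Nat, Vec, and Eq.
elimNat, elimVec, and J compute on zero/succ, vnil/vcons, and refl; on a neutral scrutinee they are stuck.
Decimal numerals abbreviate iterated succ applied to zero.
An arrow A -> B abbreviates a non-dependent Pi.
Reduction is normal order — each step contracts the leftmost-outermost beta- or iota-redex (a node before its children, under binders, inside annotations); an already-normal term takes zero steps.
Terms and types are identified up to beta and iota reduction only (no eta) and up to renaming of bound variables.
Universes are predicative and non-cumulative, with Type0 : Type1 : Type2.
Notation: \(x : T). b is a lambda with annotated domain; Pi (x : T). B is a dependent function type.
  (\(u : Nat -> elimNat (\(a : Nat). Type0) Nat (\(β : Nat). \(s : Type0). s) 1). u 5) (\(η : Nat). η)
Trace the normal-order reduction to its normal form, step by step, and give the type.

normal-order reduction sequence:
  (\(u : Nat -> elimNat (\(a : Nat). Type0) Nat (\(β : Nat). \(s : Type0). s) 1). u 5) (\(η : Nat). η)
  ~> (\(u : Nat). u) 5
  ~> 5
type:
  Nat


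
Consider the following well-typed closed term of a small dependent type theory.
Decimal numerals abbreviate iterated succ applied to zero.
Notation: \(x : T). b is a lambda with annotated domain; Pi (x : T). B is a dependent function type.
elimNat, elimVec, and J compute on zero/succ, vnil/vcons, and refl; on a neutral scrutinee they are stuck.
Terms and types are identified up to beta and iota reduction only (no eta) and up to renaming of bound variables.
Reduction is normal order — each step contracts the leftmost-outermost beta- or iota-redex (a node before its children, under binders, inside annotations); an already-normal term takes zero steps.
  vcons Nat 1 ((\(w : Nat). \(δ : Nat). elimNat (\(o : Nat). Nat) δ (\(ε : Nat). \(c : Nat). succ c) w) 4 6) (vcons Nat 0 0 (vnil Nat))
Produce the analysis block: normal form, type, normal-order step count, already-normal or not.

normal form:
  vcons Nat 1 10 (vcons Nat 0 0 (vnil Nat))
inferred type:
  Vec Nat 2
normal-order step count: 15
term was already normal: no
first redex: a beta-redex


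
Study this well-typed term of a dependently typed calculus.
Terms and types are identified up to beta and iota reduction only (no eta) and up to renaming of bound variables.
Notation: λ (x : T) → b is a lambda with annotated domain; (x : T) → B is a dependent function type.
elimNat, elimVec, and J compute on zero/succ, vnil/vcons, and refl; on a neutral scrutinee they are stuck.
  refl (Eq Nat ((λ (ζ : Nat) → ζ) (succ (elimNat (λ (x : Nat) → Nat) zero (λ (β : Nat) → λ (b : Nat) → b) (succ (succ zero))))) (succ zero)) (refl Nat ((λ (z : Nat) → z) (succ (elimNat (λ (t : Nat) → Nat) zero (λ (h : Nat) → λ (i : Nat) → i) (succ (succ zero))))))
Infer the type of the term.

the term's type:
  Eq (Eq Nat (succ zero) (succ zero)) (refl Nat (succ zero)) (refl Nat (succ zero))


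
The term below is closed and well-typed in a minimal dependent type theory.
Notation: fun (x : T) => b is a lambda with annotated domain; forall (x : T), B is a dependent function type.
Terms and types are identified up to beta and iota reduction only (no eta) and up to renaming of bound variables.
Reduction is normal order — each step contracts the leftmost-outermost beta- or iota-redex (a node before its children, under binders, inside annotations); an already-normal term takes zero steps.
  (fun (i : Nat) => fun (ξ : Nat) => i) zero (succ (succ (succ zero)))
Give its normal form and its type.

resulting normal form:
  zero
the term's type:
  Nat


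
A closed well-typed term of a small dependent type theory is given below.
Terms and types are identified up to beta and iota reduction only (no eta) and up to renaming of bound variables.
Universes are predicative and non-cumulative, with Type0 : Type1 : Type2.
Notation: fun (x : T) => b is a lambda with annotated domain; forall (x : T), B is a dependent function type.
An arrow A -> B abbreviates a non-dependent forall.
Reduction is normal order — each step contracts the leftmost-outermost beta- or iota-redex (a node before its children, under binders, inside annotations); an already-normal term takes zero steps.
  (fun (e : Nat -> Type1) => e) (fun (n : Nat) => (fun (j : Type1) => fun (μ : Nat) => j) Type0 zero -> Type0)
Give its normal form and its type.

normal form:
  fun (e : Nat) => Type0 -> Type0
inferred type:
  Nat -> Type1
observation: normalization takes exactly 3 steps under the normal-order strategy.


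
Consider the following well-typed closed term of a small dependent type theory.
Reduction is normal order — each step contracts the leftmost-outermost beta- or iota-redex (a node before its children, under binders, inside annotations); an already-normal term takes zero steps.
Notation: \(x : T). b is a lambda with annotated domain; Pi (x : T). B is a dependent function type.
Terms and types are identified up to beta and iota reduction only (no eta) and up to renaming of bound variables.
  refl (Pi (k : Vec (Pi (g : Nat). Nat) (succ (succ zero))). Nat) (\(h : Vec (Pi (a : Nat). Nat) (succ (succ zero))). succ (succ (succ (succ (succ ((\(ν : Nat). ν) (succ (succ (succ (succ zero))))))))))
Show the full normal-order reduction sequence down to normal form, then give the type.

reduction (normal order):
  refl (Pi (k : Vec (Pi (g : Nat). Nat) (succ (succ zero))). Nat) (\(h : Vec (Pi (a : Nat). Nat) (succ (succ zero))). succ (succ (succ (succ (succ ((\(ν : Nat). ν) (succ (succ (succ (succ zero))))))))))
  ~> refl (Pi (k : Vec (Pi (g : Nat). Nat) (succ (succ zero))). Nat) (\(h : Vec (Pi (a : Nat). Nat) (succ (succ zero))). succ (succ (succ (succ (succ (succ (succ (succ (succ zero)))))))))
the term's type:
  Eq (Pi (k : Vec (Pi (g : Nat). Nat) (succ (succ zero))). Nat) (\(h : Vec (Pi (a : Nat). Nat) (succ (succ zero))). succ (succ (succ (succ (succ (succ (succ (succ (succ zero))))))))) (\(ν : Vec (Pi (s : Nat). Nat) (succ (succ zero))). succ (succ (succ (succ (succ (succ (succ (succ (succ zero)))))))))


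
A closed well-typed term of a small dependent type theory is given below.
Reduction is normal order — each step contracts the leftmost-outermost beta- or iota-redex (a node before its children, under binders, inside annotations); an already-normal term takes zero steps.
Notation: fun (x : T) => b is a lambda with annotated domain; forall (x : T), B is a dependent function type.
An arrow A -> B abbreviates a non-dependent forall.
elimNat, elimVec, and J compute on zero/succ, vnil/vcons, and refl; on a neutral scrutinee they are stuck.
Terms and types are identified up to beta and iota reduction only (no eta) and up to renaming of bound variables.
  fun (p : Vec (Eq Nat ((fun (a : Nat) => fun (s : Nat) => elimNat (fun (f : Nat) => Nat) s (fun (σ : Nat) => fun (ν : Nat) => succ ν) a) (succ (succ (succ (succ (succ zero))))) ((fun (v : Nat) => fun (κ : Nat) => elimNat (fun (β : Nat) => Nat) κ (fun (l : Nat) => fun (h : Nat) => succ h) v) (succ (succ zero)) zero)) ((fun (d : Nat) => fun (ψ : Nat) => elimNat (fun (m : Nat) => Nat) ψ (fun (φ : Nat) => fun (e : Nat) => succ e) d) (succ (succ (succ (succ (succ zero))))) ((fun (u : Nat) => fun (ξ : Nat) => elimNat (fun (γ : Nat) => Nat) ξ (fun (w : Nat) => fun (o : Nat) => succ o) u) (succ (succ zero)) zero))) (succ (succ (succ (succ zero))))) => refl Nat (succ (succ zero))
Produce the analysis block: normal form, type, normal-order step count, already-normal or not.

resulting normal form:
  fun (p : Vec (Eq Nat (succ (succ (succ (succ (succ (succ (succ zero))))))) (succ (succ (succ (succ (succ (succ (succ zero)))))))) (succ (succ (succ (succ zero))))) => refl Nat (succ (succ zero))
the term's type:
  Vec (Eq Nat (succ (succ (succ (succ (succ (succ (succ zero))))))) (succ (succ (succ (succ (succ (succ (succ zero)))))))) (succ (succ (succ (succ zero)))) -> Eq Nat (succ (succ zero)) (succ (succ zero))
normal-order step count: 54
term was already normal: no
first redex: a beta-redex


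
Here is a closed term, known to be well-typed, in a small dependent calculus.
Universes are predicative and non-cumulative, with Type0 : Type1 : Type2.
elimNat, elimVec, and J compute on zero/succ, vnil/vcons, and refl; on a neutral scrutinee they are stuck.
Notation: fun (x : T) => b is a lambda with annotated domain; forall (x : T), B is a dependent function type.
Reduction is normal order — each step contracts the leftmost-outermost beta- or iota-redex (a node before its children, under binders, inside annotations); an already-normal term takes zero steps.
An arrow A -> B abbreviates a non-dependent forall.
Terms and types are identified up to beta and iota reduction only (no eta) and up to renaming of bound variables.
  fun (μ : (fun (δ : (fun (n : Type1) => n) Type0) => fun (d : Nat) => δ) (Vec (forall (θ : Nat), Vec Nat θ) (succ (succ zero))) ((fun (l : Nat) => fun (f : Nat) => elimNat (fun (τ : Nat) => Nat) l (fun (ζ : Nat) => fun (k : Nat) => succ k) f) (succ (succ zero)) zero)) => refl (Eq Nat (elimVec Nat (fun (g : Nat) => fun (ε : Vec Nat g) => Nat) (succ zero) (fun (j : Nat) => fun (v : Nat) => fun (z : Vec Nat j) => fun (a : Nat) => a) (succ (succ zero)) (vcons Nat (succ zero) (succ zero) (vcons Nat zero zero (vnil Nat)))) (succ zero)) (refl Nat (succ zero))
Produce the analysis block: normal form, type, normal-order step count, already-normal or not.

normal form:
  fun (μ : Vec (forall (δ : Nat), Vec Nat δ) (succ (succ zero))) => refl (Eq Nat (succ zero) (succ zero)) (refl Nat (succ zero))
the term's type:
  Vec (forall (μ : Nat), Vec Nat μ) (succ (succ zero)) -> Eq (Eq Nat (succ zero) (succ zero)) (refl Nat (succ zero)) (refl Nat (succ zero))
normal-order step count: 13
already normal: no
first redex: a beta-redex


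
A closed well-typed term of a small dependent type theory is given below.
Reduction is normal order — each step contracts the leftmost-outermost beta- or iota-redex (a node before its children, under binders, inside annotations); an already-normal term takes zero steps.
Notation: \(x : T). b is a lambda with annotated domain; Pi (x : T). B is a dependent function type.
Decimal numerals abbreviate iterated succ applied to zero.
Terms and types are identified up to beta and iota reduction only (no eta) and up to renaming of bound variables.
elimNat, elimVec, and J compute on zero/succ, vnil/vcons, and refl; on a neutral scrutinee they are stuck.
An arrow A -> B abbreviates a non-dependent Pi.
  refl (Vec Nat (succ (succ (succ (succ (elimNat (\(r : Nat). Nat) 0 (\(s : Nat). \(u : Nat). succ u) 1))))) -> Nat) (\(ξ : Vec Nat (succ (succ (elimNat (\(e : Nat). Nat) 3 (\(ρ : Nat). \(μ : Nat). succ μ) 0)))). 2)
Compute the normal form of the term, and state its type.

normal form:
  refl (Vec Nat 5 -> Nat) (\(r : Vec Nat 5). 2)
type:
  Eq (Vec Nat 5 -> Nat) (\(r : Vec Nat 5). 2) (\(s : Vec Nat 5). 2)
observation: contracting an elimNat iota-redex first, the term normalizes in 5 steps.


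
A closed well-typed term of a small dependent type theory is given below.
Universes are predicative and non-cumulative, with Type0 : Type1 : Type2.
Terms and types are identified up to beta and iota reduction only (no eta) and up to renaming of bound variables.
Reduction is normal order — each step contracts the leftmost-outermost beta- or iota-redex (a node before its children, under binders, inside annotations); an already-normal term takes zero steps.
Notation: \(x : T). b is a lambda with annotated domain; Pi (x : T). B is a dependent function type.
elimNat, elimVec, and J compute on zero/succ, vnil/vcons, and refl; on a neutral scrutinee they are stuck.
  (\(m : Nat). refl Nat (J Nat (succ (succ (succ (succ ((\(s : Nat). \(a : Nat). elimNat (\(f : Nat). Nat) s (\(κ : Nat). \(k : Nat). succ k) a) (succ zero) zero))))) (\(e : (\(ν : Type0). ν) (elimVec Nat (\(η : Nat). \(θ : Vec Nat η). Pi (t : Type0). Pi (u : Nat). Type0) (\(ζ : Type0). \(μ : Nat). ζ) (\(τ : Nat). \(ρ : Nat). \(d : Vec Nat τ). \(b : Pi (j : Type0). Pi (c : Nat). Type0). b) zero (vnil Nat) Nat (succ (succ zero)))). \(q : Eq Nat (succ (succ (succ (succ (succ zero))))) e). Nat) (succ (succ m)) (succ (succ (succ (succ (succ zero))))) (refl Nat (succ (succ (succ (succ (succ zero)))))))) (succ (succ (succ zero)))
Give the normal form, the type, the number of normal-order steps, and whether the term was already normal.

resulting normal form:
  refl Nat (succ (succ (succ (succ (succ zero)))))
the term's type:
  Eq Nat (succ (succ (succ (succ (succ zero))))) (succ (succ (succ (succ (succ zero)))))
normal-order step count: 2
started in normal form: no
first redex: a beta-redex


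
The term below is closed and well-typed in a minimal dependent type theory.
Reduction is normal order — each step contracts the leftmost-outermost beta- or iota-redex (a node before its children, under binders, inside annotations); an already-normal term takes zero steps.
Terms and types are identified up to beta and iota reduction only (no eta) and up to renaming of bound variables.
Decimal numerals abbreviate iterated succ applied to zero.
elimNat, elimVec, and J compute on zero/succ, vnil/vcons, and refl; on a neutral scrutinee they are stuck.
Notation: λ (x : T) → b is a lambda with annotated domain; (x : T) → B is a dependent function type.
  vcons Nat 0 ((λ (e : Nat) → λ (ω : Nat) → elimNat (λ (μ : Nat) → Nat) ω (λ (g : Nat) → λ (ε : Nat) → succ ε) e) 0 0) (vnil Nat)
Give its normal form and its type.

reduced normal form:
  vcons Nat 0 0 (vnil Nat)
the term's type:
  Vec Nat 1
observation: the leftmost-outermost redex is a beta-redex, and normalization takes 3 steps.


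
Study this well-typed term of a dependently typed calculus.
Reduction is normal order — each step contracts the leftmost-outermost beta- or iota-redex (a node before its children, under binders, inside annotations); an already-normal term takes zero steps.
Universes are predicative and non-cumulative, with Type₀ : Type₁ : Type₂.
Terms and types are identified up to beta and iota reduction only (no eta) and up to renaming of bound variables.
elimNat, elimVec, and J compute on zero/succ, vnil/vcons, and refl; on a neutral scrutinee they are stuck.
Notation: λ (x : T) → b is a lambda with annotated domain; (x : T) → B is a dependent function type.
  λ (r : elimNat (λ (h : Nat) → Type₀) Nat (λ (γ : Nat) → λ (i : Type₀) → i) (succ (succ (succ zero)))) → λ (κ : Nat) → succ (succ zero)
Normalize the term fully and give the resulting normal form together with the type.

normal form:
  λ (r : Nat) → λ (h : Nat) → succ (succ zero)
the term's type:
  (r : Nat) → (h : Nat) → Nat
observation: contracting an elimNat iota-redex first, the term normalizes in 10 steps.


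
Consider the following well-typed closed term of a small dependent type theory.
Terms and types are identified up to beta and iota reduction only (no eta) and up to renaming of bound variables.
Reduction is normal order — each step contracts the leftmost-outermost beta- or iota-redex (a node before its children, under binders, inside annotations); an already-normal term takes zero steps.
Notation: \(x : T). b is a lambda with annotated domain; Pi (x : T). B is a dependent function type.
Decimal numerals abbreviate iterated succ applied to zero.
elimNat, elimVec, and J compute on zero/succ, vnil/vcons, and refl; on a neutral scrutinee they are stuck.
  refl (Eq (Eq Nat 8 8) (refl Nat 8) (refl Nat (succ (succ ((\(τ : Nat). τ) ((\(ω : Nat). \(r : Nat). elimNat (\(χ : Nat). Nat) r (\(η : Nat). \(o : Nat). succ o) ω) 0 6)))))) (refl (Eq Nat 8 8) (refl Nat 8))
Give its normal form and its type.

reduced normal form:
  refl (Eq (Eq Nat 8 8) (refl Nat 8) (refl Nat 8)) (refl (Eq Nat 8 8) (refl Nat 8))
type:
  Eq (Eq (Eq Nat 8 8) (refl Nat 8) (refl Nat 8)) (refl (Eq Nat 8 8) (refl Nat 8)) (refl (Eq Nat 8 8) (refl Nat 8))
observation: 4 normal-order steps separate the term from its normal form.


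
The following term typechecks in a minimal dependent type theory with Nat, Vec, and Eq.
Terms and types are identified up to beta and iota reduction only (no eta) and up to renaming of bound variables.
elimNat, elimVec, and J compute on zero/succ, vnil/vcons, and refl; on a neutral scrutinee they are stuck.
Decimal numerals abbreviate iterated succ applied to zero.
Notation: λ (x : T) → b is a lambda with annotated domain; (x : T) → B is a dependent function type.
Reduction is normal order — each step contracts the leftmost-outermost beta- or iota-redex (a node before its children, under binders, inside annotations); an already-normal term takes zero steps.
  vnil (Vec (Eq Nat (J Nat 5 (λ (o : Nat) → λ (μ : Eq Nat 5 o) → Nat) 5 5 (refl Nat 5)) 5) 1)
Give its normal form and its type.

reduced normal form:
  vnil (Vec (Eq Nat 5 5) 1)
the term's type:
  Vec (Vec (Eq Nat 5 5) 1) 0


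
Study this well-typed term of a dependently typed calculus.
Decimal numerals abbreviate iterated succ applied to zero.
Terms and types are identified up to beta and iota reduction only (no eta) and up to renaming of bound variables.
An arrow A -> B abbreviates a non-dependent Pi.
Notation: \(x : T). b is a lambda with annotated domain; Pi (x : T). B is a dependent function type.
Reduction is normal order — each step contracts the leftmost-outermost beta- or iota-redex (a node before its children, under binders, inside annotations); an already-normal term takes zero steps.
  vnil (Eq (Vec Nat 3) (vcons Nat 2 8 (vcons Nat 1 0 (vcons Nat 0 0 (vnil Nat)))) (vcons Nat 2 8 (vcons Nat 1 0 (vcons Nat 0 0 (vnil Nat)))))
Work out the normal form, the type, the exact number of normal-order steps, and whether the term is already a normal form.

normal form:
  vnil (Eq (Vec Nat 3) (vcons Nat 2 8 (vcons Nat 1 0 (vcons Nat 0 0 (vnil Nat)))) (vcons Nat 2 8 (vcons Nat 1 0 (vcons Nat 0 0 (vnil Nat)))))
type:
  Vec (Eq (Vec Nat 3) (vcons Nat 2 8 (vcons Nat 1 0 (vcons Nat 0 0 (vnil Nat)))) (vcons Nat 2 8 (vcons Nat 1 0 (vcons Nat 0 0 (vnil Nat))))) 0
steps to reach normal form (normal order): 0
started in normal form: yes


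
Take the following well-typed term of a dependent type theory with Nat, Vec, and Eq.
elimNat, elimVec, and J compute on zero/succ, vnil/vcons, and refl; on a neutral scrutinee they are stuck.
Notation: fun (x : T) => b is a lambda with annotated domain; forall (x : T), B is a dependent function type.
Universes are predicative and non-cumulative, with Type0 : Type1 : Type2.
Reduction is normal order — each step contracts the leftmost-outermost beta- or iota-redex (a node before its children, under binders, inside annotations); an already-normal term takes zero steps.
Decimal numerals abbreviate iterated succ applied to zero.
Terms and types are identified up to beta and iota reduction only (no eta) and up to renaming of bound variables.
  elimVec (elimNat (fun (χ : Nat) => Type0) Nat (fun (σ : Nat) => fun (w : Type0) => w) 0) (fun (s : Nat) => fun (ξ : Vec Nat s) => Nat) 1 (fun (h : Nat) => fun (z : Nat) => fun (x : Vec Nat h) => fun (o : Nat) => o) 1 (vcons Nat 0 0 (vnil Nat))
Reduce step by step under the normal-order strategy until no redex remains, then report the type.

reduction (normal order):
  elimVec (elimNat (fun (χ : Nat) => Type0) Nat (fun (σ : Nat) => fun (w : Type0) => w) 0) (fun (s : Nat) => fun (ξ : Vec Nat s) => Nat) 1 (fun (h : Nat) => fun (z : Nat) => fun (x : Vec Nat h) => fun (o : Nat) => o) 1 (vcons Nat 0 0 (vnil Nat))
  ~> (fun (χ : Nat) => fun (σ : Nat) => fun (w : Vec Nat χ) => fun (s : Nat) => s) 0 0 (vnil Nat) (elimVec (elimNat (fun (ξ : Nat) => Type0) Nat (fun (h : Nat) => fun (z : Type0) => z) 0) (fun (x : Nat) => fun (o : Vec Nat x) => Nat) 1 (fun (γ : Nat) => fun (m : Nat) => fun (l : Vec Nat γ) => fun (q : Nat) => q) 0 (vnil Nat))
  ~> (fun (χ : Nat) => fun (σ : Vec Nat 0) => fun (w : Nat) => w) 0 (vnil Nat) (elimVec (elimNat (fun (s : Nat) => Type0) Nat (fun (ξ : Nat) => fun (h : Type0) => h) 0) (fun (z : Nat) => fun (x : Vec Nat z) => Nat) 1 (fun (o : Nat) => fun (γ : Nat) => fun (m : Vec Nat o) => fun (l : Nat) => l) 0 (vnil Nat))
  ~> (fun (χ : Vec Nat 0) => fun (σ : Nat) => σ) (vnil Nat) (elimVec (elimNat (fun (w : Nat) => Type0) Nat (fun (s : Nat) => fun (ξ : Type0) => ξ) 0) (fun (h : Nat) => fun (z : Vec Nat h) => Nat) 1 (fun (x : Nat) => fun (o : Nat) => fun (γ : Vec Nat x) => fun (m : Nat) => m) 0 (vnil Nat))
  ~> (fun (χ : Nat) => χ) (elimVec (elimNat (fun (σ : Nat) => Type0) Nat (fun (w : Nat) => fun (s : Type0) => s) 0) (fun (ξ : Nat) => fun (h : Vec Nat ξ) => Nat) 1 (fun (z : Nat) => fun (x : Nat) => fun (o : Vec Nat z) => fun (γ : Nat) => γ) 0 (vnil Nat))
  ~> elimVec (elimNat (fun (χ : Nat) => Type0) Nat (fun (σ : Nat) => fun (w : Type0) => w) 0) (fun (s : Nat) => fun (ξ : Vec Nat s) => Nat) 1 (fun (h : Nat) => fun (z : Nat) => fun (x : Vec Nat h) => fun (o : Nat) => o) 0 (vnil Nat)
  ~> 1
inferred type:
  Nat


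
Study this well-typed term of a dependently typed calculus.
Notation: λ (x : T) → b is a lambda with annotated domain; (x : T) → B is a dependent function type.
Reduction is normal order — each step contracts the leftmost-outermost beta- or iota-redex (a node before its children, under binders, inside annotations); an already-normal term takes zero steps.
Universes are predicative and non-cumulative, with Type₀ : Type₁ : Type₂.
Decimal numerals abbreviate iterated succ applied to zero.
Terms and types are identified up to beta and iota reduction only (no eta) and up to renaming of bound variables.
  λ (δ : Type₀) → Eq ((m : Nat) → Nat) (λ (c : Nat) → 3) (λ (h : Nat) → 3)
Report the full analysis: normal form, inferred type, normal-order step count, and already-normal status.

normal form:
  λ (δ : Type₀) → Eq ((m : Nat) → Nat) (λ (c : Nat) → 3) (λ (h : Nat) → 3)
type:
  (δ : Type₀) → Type₀
normal-order step count: 0
started in normal form: yes


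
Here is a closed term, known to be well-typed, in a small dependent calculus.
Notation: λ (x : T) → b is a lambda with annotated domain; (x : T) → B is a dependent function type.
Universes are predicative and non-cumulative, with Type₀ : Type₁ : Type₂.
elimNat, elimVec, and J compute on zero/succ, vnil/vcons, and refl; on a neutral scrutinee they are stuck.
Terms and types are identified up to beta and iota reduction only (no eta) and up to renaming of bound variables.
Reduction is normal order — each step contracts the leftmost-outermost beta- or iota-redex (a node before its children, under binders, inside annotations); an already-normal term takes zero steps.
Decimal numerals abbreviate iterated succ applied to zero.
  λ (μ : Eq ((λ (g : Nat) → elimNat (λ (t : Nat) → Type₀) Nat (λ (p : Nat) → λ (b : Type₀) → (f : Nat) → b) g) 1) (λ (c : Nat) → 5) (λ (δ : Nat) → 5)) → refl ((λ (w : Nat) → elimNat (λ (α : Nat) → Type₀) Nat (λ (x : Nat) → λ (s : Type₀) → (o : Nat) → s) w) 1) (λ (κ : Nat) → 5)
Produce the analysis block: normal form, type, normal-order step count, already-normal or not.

reduced normal form:
  λ (μ : Eq ((g : Nat) → Nat) (λ (t : Nat) → 5) (λ (p : Nat) → 5)) → refl ((b : Nat) → Nat) (λ (f : Nat) → 5)
inferred type:
  (μ : Eq ((g : Nat) → Nat) (λ (t : Nat) → 5) (λ (p : Nat) → 5)) → Eq ((b : Nat) → Nat) (λ (f : Nat) → 5) (λ (c : Nat) → 5)
reduction steps (normal order): 10
already normal: no
first redex: a beta-redex


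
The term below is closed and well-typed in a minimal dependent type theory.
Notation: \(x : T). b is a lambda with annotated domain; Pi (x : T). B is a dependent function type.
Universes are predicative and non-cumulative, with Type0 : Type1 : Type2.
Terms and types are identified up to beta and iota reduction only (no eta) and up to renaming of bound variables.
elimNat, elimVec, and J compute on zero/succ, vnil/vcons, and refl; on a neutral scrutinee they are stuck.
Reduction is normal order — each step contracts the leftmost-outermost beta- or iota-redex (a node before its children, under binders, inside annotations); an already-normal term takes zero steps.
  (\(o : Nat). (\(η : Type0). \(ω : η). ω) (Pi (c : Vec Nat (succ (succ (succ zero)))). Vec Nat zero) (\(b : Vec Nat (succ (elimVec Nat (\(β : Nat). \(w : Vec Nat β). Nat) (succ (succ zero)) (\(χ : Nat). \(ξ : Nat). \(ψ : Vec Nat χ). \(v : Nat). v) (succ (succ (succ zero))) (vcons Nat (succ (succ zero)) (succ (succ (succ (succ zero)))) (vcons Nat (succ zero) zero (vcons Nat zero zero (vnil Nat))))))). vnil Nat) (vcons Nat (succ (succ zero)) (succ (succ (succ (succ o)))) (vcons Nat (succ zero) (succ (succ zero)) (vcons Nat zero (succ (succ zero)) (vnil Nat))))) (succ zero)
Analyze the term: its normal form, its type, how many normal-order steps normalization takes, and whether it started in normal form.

resulting normal form:
  vnil Nat
type:
  Vec Nat zero
steps to reach normal form (normal order): 4
term was already normal: no
first redex: a beta-redex


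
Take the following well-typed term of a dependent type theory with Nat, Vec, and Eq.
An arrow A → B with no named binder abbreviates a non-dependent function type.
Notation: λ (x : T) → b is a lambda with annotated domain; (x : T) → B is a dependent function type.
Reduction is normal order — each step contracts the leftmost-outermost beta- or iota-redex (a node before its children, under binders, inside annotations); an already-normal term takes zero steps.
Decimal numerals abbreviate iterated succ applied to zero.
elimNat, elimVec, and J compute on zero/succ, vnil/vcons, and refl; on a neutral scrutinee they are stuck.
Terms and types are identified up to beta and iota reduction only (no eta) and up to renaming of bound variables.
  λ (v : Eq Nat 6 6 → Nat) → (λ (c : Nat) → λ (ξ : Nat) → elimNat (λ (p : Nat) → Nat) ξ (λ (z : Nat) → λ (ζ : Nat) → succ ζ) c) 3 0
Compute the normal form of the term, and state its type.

normal form:
  λ (v : Eq Nat 6 6 → Nat) → 3
the term's type:
  (Eq Nat 6 6 → Nat) → Nat
observation: 12 normal-order steps separate the term from its normal form.


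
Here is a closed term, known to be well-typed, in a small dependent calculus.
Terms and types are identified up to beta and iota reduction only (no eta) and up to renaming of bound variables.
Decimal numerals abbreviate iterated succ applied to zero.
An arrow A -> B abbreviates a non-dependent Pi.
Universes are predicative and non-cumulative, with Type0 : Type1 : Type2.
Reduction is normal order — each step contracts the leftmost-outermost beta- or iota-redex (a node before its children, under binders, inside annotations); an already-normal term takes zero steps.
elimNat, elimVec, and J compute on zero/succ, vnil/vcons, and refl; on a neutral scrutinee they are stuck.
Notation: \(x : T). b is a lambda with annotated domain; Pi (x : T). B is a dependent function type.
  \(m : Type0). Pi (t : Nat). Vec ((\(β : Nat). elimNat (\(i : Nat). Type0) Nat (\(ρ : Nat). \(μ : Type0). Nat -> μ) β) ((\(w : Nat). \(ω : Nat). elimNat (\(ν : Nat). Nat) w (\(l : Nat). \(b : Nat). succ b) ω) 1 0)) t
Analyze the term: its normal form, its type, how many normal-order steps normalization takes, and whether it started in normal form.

reduced normal form:
  \(m : Type0). Pi (t : Nat). Vec (Nat -> Nat) t
the term's type:
  Type0 -> Type0
steps to reach normal form (normal order): 8
already normal: no
first redex: a beta-redex


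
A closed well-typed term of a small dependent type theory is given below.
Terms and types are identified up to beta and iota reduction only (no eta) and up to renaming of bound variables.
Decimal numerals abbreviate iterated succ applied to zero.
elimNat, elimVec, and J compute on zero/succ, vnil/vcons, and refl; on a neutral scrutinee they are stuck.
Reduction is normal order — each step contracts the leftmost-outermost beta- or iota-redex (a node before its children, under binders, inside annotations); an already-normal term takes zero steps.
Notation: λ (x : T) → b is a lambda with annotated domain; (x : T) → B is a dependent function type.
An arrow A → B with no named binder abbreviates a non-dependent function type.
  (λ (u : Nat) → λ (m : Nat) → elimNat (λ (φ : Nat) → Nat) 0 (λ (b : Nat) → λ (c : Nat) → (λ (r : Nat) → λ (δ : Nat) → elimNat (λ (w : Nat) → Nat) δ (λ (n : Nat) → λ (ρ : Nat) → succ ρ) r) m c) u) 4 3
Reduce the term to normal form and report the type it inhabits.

reduced normal form:
  12
type:
  Nat
observation: 63 normal-order steps separate the term from its normal form.


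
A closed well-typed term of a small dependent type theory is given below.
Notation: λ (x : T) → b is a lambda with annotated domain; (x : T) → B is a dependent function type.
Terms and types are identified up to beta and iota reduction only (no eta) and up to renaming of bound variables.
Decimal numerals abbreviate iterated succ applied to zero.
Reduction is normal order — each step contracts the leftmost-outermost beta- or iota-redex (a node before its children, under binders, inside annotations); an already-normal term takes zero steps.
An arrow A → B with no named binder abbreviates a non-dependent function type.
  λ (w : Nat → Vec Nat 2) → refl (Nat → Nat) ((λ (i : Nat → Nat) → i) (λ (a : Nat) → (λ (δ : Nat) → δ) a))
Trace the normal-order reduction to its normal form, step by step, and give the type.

reduction (normal order):
  λ (w : Nat → Vec Nat 2) → refl (Nat → Nat) ((λ (i : Nat → Nat) → i) (λ (a : Nat) → (λ (δ : Nat) → δ) a))
  ~> λ (w : Nat → Vec Nat 2) → refl (Nat → Nat) (λ (i : Nat) → (λ (a : Nat) → a) i)
  ~> λ (w : Nat → Vec Nat 2) → refl (Nat → Nat) (λ (i : Nat) → i)
type:
  (Nat → Vec Nat 2) → Eq (Nat → Nat) (λ (w : Nat) → w) (λ (i : Nat) → i)


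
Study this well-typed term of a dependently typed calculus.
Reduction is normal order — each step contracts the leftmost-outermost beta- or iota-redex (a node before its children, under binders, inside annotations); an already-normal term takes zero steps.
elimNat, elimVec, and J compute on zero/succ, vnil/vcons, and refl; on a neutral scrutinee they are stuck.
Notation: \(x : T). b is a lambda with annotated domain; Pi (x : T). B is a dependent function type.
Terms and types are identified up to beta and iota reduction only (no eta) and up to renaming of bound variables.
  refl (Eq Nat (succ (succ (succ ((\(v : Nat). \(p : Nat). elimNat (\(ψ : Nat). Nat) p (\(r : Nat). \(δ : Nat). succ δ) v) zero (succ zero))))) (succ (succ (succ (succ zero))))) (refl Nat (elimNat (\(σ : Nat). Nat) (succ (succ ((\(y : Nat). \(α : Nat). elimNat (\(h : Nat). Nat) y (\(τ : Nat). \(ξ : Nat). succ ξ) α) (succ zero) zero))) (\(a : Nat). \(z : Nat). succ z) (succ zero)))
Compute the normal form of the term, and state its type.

resulting normal form:
  refl (Eq Nat (succ (succ (succ (succ zero)))) (succ (succ (succ (succ zero))))) (refl Nat (succ (succ (succ (succ zero)))))
type:
  Eq (Eq Nat (succ (succ (succ (succ zero)))) (succ (succ (succ (succ zero))))) (refl Nat (succ (succ (succ (succ zero))))) (refl Nat (succ (succ (succ (succ zero)))))
observation: 10 normal-order steps normalize the term, beginning with a beta-redex.


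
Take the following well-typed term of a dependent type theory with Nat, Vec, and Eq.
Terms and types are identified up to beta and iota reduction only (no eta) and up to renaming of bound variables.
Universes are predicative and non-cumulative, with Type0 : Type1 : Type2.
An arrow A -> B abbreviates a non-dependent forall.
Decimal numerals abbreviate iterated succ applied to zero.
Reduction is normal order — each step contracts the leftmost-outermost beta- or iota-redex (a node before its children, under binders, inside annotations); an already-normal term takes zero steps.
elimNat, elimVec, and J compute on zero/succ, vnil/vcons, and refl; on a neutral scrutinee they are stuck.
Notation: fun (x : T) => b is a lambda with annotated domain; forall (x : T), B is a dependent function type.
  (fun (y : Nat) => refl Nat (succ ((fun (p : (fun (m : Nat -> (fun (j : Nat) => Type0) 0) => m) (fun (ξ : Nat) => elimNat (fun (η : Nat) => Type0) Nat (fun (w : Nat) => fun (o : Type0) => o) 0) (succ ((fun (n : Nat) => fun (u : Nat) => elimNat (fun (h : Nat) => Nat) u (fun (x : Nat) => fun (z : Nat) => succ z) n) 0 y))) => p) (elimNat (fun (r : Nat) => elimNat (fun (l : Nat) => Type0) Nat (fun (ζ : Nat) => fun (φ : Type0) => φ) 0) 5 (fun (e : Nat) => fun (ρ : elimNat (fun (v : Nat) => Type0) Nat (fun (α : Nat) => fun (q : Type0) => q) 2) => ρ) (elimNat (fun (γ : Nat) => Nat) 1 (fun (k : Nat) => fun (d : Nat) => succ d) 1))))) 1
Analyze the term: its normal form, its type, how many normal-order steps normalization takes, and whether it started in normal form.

reduced normal form:
  refl Nat 6
type:
  Eq Nat 6 6
normal-order step count: 21
already normal: no
first contracted redex: a beta-redex


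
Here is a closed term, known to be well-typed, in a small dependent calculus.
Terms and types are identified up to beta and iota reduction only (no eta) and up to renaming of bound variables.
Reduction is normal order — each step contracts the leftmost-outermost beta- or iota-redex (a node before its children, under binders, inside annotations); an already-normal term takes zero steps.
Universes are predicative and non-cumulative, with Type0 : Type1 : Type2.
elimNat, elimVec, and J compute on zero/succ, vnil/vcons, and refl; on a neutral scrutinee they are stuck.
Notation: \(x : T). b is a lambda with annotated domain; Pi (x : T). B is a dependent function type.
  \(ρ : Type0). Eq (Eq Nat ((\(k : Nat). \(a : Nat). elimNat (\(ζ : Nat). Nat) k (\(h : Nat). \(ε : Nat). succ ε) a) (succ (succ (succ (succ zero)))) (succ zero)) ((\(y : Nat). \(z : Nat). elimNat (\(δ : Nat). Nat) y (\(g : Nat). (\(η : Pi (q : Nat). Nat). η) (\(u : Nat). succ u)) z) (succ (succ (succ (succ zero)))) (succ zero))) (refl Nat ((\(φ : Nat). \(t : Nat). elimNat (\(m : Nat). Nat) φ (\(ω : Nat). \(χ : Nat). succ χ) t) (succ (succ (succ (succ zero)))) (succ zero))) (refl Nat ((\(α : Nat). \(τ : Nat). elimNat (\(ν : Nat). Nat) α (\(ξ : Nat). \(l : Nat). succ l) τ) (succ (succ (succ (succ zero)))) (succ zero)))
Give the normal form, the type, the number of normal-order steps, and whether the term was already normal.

normal form:
  \(ρ : Type0). Eq (Eq Nat (succ (succ (succ (succ (succ zero))))) (succ (succ (succ (succ (succ zero)))))) (refl Nat (succ (succ (succ (succ (succ zero)))))) (refl Nat (succ (succ (succ (succ (succ zero))))))
type:
  Pi (ρ : Type0). Type0
steps to reach normal form (normal order): 25
term was already normal: no
first contracted redex: a beta-redex


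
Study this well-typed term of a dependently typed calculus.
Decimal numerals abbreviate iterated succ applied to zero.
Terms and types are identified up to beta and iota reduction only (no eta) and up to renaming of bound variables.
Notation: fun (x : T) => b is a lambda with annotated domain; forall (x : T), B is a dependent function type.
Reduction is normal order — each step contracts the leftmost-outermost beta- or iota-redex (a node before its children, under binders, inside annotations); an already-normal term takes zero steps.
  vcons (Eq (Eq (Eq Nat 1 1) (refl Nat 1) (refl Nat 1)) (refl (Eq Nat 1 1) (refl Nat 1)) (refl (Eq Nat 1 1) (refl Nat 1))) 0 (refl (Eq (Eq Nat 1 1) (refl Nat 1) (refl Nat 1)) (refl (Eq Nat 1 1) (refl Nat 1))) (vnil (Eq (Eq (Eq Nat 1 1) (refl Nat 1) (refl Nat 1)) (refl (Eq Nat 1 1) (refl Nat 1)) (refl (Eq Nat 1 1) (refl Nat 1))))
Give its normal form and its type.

normal form:
  vcons (Eq (Eq (Eq Nat 1 1) (refl Nat 1) (refl Nat 1)) (refl (Eq Nat 1 1) (refl Nat 1)) (refl (Eq Nat 1 1) (refl Nat 1))) 0 (refl (Eq (Eq Nat 1 1) (refl Nat 1) (refl Nat 1)) (refl (Eq Nat 1 1) (refl Nat 1))) (vnil (Eq (Eq (Eq Nat 1 1) (refl Nat 1) (refl Nat 1)) (refl (Eq Nat 1 1) (refl Nat 1)) (refl (Eq Nat 1 1) (refl Nat 1))))
the term's type:
  Vec (Eq (Eq (Eq Nat 1 1) (refl Nat 1) (refl Nat 1)) (refl (Eq Nat 1 1) (refl Nat 1)) (refl (Eq Nat 1 1) (refl Nat 1))) 1
observation: no redex remains anywhere in the term; it is its own normal form.
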